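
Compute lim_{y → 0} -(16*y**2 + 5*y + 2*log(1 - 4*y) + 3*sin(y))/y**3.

259/6

Substitution gives 0/0; apply L'Hôpital's rule 3 times.
After differentiating numerator and denominator 3 times the quotient is (-3*cos(y) + 256/(4*y - 1)^3)/(-6); at y = 0 this is 259/6.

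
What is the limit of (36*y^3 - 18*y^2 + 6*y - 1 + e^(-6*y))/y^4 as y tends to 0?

54

Direct substitution gives 0/0.
Apply L'Hôpital: lim (108*y^2 - 36*y + 6 - 6*e^(-6*y))/(4*y^3), still 0/0.
Apply L'Hôpital: lim (216*y - 36 + 36*e^(-6*y))/(12*y^2), still 0/0.
Apply L'Hôpital: lim (216 - 216*e^(-6*y))/(24*y), still 0/0.
After 4 applications of L'Hôpital's rule the quotient is (1296*e^(-6*y))/(24); substituting y = 0 gives 54.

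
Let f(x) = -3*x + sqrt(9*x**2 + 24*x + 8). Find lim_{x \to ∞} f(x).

4

An ∞ − ∞ form. Rationalising with the conjugate, the difference becomes (24x + 8) / (√(9*x^2 + 24*x + 8) + 3x).
For large x the denominator behaves like 2·3x, so the quotient tends to 24/6 = 4.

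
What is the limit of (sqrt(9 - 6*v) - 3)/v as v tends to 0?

-1

A 0/0 form; rationalise with √(9 - 6v) + √9. This collapses the numerator to -6v, leaving -6/(√(9 - 6v) + √9) → -6/(2√9) = -1.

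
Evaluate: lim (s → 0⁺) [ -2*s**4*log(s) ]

This is a 0·(−∞) form. Rewrite as -2·ln(s) / s^(−4) and apply L'Hôpital:
the derivative quotient is -2·(1/s) / (−4·s^(−5)) = (2/4)·s^4 → 0.

0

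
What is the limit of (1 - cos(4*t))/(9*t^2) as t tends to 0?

8/9

Substitution gives 0/0.
Use (1 − cos u)/u² → 1/2 with u = 4t: the limit is 4²/(2·9) = 8/9.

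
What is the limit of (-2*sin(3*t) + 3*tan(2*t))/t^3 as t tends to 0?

17

Substitution gives 0/0; apply L'Hôpital's rule 3 times.
After differentiating numerator and denominator 3 times the quotient is (54*cos(3*t) + 144*tan(2*t)^4 + 192*tan(2*t)^2 + 48)/(6); at t = 0 this is 17.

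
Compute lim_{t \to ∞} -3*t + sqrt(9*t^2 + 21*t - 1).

7/2

An ∞ − ∞ form. Rationalising with the conjugate, the difference becomes (21t - 1) / (√(9*t^2 + 21*t - 1) + 3t).
For large t the denominator behaves like 2·3t, so the quotient tends to 21/6 = 7/2.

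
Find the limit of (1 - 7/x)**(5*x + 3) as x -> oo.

e^(-35)

The base → 1 and the exponent → ∞: a 1^∞ form.
Take logarithms: (5x + 3)·ln(1 - 7/x). Since ln(1+u) ~ u for small u, this behaves like (5x)·(-7/x) → -35.
So the limit is e^(-35).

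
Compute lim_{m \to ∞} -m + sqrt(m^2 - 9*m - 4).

An ∞ − ∞ form. Rationalising with the conjugate, the difference becomes (-9m - 4) / (√(m^2 - 9*m - 4) + m).
For large m the denominator behaves like 2·m, so the quotient tends to -9/2 = -9/2.

-9/2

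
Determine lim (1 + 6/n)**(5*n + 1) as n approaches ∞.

Write it as [(1 + 6/n)^n]^(5) · (1 + 6/n)^(1). The bracketed term tends to e^(6) and the second factor to 1, so the limit is e^(30).

e^(30)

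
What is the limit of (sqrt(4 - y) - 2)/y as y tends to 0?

A 0/0 form; rationalise with √(4 - y) + √4. This collapses the numerator to -y, leaving -1/(√(4 - y) + √4) → -1/(2√4) = -1/4.

-1/4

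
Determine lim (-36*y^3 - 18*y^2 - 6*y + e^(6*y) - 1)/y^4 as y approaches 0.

54

Direct substitution gives 0/0.
Apply L'Hôpital: lim (-108*y^2 - 36*y + 6*e^(6*y) - 6)/(4*y^3), still 0/0.
Apply L'Hôpital: lim (-216*y + 36*e^(6*y) - 36)/(12*y^2), still 0/0.
Apply L'Hôpital: lim (216*e^(6*y) - 216)/(24*y), still 0/0.
After 4 applications of L'Hôpital's rule the quotient is (1296*e^(6*y))/(24); substituting y = 0 gives 54.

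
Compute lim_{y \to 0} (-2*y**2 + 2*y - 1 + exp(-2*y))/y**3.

-4/3

Direct substitution gives 0/0.
Apply L'Hôpital: lim (-4*y + 2 - 2*e^(-2*y))/(3*y^2), still 0/0.
Apply L'Hôpital: lim (-4 + 4*e^(-2*y))/(6*y), still 0/0.
After 3 applications of L'Hôpital's rule the quotient is (-8*e^(-2*y))/(6); substituting y = 0 gives -4/3.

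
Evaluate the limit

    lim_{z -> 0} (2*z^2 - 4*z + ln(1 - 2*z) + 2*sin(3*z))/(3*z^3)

-35/9

Substitution gives 0/0 (the numerator vanishes to order 3).
Expand each term to order z^3: the coefficient of z^3 in 2·sin(3z) is -9 and in ln(1 - 2z) is -8/3.
Lower-order terms cancel with the polynomial part, so the numerator is (-35/3)·z^3 + o(z^3), and the limit is (-35/3)/(3) = -35/9.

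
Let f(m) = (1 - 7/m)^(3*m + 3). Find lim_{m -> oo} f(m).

e^(-21)

Let L be the limit and take ln: ln L = lim (3m + 3)·ln(1 - 7/m) = lim (3m + 3)·(-7/m + O(1/m²)) = -21.
Hence L = e^(-21).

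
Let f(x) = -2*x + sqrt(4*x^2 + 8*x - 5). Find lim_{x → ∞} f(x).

2

An ∞ − ∞ form. Rationalising with the conjugate, the difference becomes (8x - 5) / (√(4*x^2 + 8*x - 5) + 2x).
For large x the denominator behaves like 2·2x, so the quotient tends to 8/4 = 2.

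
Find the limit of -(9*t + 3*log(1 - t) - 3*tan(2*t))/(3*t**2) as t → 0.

Substitution gives 0/0 (the numerator vanishes to order 2).
Expand each term to order t^2: the coefficient of t^2 in -3·tan(2t) is 0 and in 3·ln(1 - t) is -3/2.
Lower-order terms cancel with the polynomial part, so the numerator is (-3/2)·t^2 + o(t^2), and the limit is (-3/2)/(-3) = 1/2.

1/2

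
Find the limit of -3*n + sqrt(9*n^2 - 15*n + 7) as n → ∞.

This has the form ∞ − ∞. Multiply and divide by the conjugate √(9*n^2 - 15*n + 7) + 3n.
That gives (-15n + 7) / (√(9*n^2 - 15*n + 7) + 3n).
Divide numerator and denominator by n: the limit is -15/(2·3) = -5/2.

-5/2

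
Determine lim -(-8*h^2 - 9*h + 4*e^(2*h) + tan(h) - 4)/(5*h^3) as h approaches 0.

-17/15

Substitution gives 0/0; apply L'Hôpital's rule 3 times.
After differentiating numerator and denominator 3 times the quotient is (32*e^(2*h) + 6*tan(h)^4 + 8*tan(h)^2 + 2)/(-30); at h = 0 this is -17/15.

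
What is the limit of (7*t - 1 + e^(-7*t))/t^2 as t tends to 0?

Direct substitution gives 0/0.
Apply L'Hôpital: lim (7 - 7*e^(-7*t))/(2*t), still 0/0.
After 2 applications of L'Hôpital's rule the quotient is (49*e^(-7*t))/(2); substituting t = 0 gives 49/2.

49/2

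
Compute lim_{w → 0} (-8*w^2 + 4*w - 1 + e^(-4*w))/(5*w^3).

-32/15

Direct substitution gives 0/0.
Apply L'Hôpital: lim (-16*w + 4 - 4*e^(-4*w))/(15*w^2), still 0/0.
Apply L'Hôpital: lim (-16 + 16*e^(-4*w))/(30*w), still 0/0.
After 3 applications of L'Hôpital's rule the quotient is (-64*e^(-4*w))/(30); substituting w = 0 gives -32/15.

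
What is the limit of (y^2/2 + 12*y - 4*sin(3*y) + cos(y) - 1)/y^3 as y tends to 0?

Substitution gives 0/0 (the numerator vanishes to order 3).
Expand each term to order y^3: the coefficient of y^3 in cos(y) is 0 and in -4·sin(3y) is 18.
Lower-order terms cancel with the polynomial part, so the numerator is (18)·y^3 + o(y^3), and the limit is (18)/(1) = 18.

18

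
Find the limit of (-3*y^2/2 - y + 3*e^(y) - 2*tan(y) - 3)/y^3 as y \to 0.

-1/6

Substitution gives 0/0 (the numerator vanishes to order 3).
Expand each term to order y^3: the coefficient of y^3 in -2·tan(y) is -2/3 and in 3·e^(y) is 1/2.
Lower-order terms cancel with the polynomial part, so the numerator is (-1/6)·y^3 + o(y^3), and the limit is (-1/6)/(1) = -1/6.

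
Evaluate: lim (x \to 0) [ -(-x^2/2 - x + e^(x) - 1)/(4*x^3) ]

-1/24

Direct substitution gives 0/0.
Apply L'Hôpital: lim (-x + e^(x) - 1)/(-12*x^2), still 0/0.
Apply L'Hôpital: lim (e^(x) - 1)/(-24*x), still 0/0.
After 3 applications of L'Hôpital's rule the quotient is (e^(x))/(-24); substituting x = 0 gives -1/24.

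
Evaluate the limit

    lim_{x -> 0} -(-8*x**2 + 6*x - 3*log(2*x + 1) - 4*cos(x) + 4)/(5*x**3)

Substitution gives 0/0 (the numerator vanishes to order 3).
Expand each term to order x^3: the coefficient of x^3 in -3·ln(1 + 2x) is -8 and in -4·cos(x) is 0.
Lower-order terms cancel with the polynomial part, so the numerator is (-8)·x^3 + o(x^3), and the limit is (-8)/(-5) = 8/5.

8/5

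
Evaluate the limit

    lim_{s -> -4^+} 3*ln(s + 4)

As s → -4⁺, s + 4 → 0⁺ and ln(s + 4) → −∞.
Multiplying by 3 gives -∞.

-∞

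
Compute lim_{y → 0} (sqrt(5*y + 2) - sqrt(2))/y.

Substitution gives 0/0. Multiply numerator and denominator by the conjugate √(2 + 5y) + √2.
The numerator becomes (2 + 5y) − 2 = 5y, so the expression simplifies to 5/(√(2 + 5y) + √2).
Letting y → 0 gives 5/(2√2) = 5*√(2)/4.

5*√(2)/4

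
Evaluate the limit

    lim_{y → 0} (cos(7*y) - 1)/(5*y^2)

-49/10

Direct substitution gives 0/0.
Apply L'Hôpital: lim (-7*sin(7*y))/(10*y), still 0/0.
After 2 applications of L'Hôpital's rule the quotient is (-49*cos(7*y))/(10); substituting y = 0 gives -49/10.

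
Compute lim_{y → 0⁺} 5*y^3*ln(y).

This is a 0·(−∞) form. Rewrite as 5·ln(y) / y^(−3) and apply L'Hôpital:
the derivative quotient is 5·(1/y) / (−3·y^(−4)) = (-5/3)·y^3 → 0.

0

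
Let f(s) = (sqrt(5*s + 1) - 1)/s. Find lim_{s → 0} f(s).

5/2

Substitution gives 0/0. Multiply numerator and denominator by the conjugate √(1 + 5s) + √1.
The numerator becomes (1 + 5s) − 1 = 5s, so the expression simplifies to 5/(√(1 + 5s) + √1).
Letting s → 0 gives 5/(2√1) = 5/2.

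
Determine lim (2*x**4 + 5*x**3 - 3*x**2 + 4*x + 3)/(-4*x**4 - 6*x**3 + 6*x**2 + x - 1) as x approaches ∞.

Numerator and denominator both have degree 4.
Dividing every term by x^4, all lower-order terms vanish and the limit is the ratio of leading coefficients, 2/(-4) = -1/2.

-1/2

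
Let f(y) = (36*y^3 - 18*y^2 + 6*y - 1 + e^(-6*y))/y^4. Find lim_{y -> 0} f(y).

Direct substitution gives 0/0.
Apply L'Hôpital: lim (108*y^2 - 36*y + 6 - 6*e^(-6*y))/(4*y^3), still 0/0.
Apply L'Hôpital: lim (216*y - 36 + 36*e^(-6*y))/(12*y^2), still 0/0.
Apply L'Hôpital: lim (216 - 216*e^(-6*y))/(24*y), still 0/0.
After 4 applications of L'Hôpital's rule the quotient is (1296*e^(-6*y))/(24); substituting y = 0 gives 54.

54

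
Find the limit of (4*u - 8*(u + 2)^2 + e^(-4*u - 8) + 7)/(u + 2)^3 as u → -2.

-32/3

Direct substitution gives 0/0.
Apply L'Hôpital: lim (-16*u - 4*e^(-4*u - 8) - 28)/(3*(u + 2)^2), still 0/0.
Apply L'Hôpital: lim (16*e^(-4*u - 8) - 16)/(6*u + 12), still 0/0.
After 3 applications of L'Hôpital's rule the quotient is (-64*e^(-4*u - 8))/(6); substituting u = -2 gives -32/3.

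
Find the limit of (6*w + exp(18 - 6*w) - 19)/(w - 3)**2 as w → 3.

Direct substitution gives 0/0.
Apply L'Hôpital: lim (6 - 6*e^(18 - 6*w))/(2*w - 6), still 0/0.
After 2 applications of L'Hôpital's rule the quotient is (36*e^(18 - 6*w))/(2); substituting w = 3 gives 18.

18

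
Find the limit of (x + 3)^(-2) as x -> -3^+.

∞

As x → -3⁺, (x + 3) → 0⁺, so (x + 3)^2 → 0⁺ and 1/(x + 3)^2 → ∞.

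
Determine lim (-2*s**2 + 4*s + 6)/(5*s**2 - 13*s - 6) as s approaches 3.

-8/17

At s = 3 both the top and bottom vanish — a removable singularity. Factoring out (s - 3) from each leaves (-2*s - 2)/(5*s + 2), which at s = 3 equals -8/17.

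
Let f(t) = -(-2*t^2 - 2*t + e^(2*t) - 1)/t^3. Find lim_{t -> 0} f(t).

Direct substitution gives 0/0.
Apply L'Hôpital: lim (-4*t + 2*e^(2*t) - 2)/(-3*t^2), still 0/0.
Apply L'Hôpital: lim (4*e^(2*t) - 4)/(-6*t), still 0/0.
After 3 applications of L'Hôpital's rule the quotient is (8*e^(2*t))/(-6); substituting t = 0 gives -4/3.

-4/3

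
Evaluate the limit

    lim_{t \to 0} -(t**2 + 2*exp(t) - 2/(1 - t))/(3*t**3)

5/9

Substitution gives 0/0 (the numerator vanishes to order 3).
Expand each term to order t^3: the coefficient of t^3 in 2·e^(t) is 1/3 and in -2·1/(1 - t) is -2.
Lower-order terms cancel with the polynomial part, so the numerator is (-5/3)·t^3 + o(t^3), and the limit is (-5/3)/(-3) = 5/9.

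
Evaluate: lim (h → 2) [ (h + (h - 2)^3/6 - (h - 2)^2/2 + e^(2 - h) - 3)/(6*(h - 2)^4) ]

Direct substitution gives 0/0.
Apply L'Hôpital: lim (-h + (h - 2)^2/2 - e^(2 - h) + 3)/(24*(h - 2)^3), still 0/0.
Apply L'Hôpital: lim (h + e^(2 - h) - 3)/(72*(h - 2)^2), still 0/0.
Apply L'Hôpital: lim (1 - e^(2 - h))/(144*h - 288), still 0/0.
After 4 applications of L'Hôpital's rule the quotient is (e^(2 - h))/(144); substituting h = 2 gives 1/144.

1/144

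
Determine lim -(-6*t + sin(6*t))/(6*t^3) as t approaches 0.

Direct substitution gives 0/0.
Apply L'Hôpital: lim (6*cos(6*t) - 6)/(-18*t^2), still 0/0.
Apply L'Hôpital: lim (-36*sin(6*t))/(-36*t), still 0/0.
After 3 applications of L'Hôpital's rule the quotient is (-216*cos(6*t))/(-36); substituting t = 0 gives 6.

6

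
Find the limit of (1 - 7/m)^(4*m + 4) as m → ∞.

e^(-28)

The base → 1 and the exponent → ∞: a 1^∞ form.
Take logarithms: (4m + 4)·ln(1 - 7/m). Since ln(1+u) ~ u for small u, this behaves like (4m)·(-7/m) → -28.
So the limit is e^(-28).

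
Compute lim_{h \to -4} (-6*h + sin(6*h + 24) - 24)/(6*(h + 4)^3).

-6

Direct substitution gives 0/0.
Apply L'Hôpital: lim (6*cos(6*h + 24) - 6)/(18*(h + 4)^2), still 0/0.
Apply L'Hôpital: lim (-36*sin(6*h + 24))/(36*h + 144), still 0/0.
After 3 applications of L'Hôpital's rule the quotient is (-216*cos(6*h + 24))/(36); substituting h = -4 gives -6.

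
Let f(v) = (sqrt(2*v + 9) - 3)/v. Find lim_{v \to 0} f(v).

Substitution gives 0/0. Multiply numerator and denominator by the conjugate √(9 + 2v) + √9.
The numerator becomes (9 + 2v) − 9 = 2v, so the expression simplifies to 2/(√(9 + 2v) + √9).
Letting v → 0 gives 2/(2√9) = 1/3.

1/3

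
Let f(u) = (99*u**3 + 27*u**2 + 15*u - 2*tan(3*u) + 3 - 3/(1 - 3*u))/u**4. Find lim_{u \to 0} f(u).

Substitution gives 0/0; apply L'Hôpital's rule 4 times.
After differentiating numerator and denominator 4 times the quotient is (1296*tan(3*u)/cos(3*u)^2 - 3888*tan(3*u)/cos(3*u)^4 + 5832/(3*u - 1)^5)/(24); at u = 0 this is -243.

-243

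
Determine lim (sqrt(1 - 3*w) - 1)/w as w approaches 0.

A 0/0 form; rationalise with √(1 - 3w) + √1. This collapses the numerator to -3w, leaving -3/(√(1 - 3w) + √1) → -3/(2√1) = -3/2.

-3/2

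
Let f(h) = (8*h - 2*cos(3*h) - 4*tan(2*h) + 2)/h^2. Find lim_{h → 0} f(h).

9

Substitution gives 0/0 (the numerator vanishes to order 2).
Expand each term to order h^2: the coefficient of h^2 in -4·tan(2h) is 0 and in -2·cos(3h) is 9.
Lower-order terms cancel with the polynomial part, so the numerator is (9)·h^2 + o(h^2), and the limit is (9)/(1) = 9.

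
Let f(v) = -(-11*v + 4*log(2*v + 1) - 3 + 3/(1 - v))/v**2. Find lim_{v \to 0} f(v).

5

Substitution gives 0/0; apply L'Hôpital's rule 2 times.
After differentiating numerator and denominator 2 times the quotient is (-16/(2*v + 1)^2 - 6/(v - 1)^3)/(-2); at v = 0 this is 5.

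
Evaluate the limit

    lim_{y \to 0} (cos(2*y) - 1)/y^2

Direct substitution gives 0/0.
Apply L'Hôpital: lim (-2*sin(2*y))/(2*y), still 0/0.
After 2 applications of L'Hôpital's rule the quotient is (-4*cos(2*y))/(2); substituting y = 0 gives -2.

-2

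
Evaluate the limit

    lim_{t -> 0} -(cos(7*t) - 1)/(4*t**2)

Direct substitution gives 0/0.
Apply L'Hôpital: lim (-7*sin(7*t))/(-8*t), still 0/0.
After 2 applications of L'Hôpital's rule the quotient is (-49*cos(7*t))/(-8); substituting t = 0 gives 49/8.

49/8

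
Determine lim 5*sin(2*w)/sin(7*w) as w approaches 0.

10/7

Substitution gives 0/0.
Divide numerator and denominator by w: sin(2w)/w → 2 and sin(7w)/w → 7, so the limit is 5·2/7 = 10/7.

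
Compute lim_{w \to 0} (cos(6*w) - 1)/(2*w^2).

Direct substitution gives 0/0.
Apply L'Hôpital: lim (-6*sin(6*w))/(4*w), still 0/0.
After 2 applications of L'Hôpital's rule the quotient is (-36*cos(6*w))/(4); substituting w = 0 gives -9.

-9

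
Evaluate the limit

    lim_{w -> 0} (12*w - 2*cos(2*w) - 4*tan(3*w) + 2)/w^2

4

Substitution gives 0/0; apply L'Hôpital's rule 2 times.
After differentiating numerator and denominator 2 times the quotient is (8*cos(2*w) - 72*tan(3*w)/cos(3*w)^2)/(2); at w = 0 this is 4.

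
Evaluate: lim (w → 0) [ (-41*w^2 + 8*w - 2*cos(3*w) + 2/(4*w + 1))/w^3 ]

Substitution gives 0/0; apply L'Hôpital's rule 3 times.
After differentiating numerator and denominator 3 times the quotient is (-54*sin(3*w) - 768/(4*w + 1)^4)/(6); at w = 0 this is -128.

-128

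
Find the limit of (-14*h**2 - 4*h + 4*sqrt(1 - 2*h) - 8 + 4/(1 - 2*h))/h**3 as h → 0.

Substitution gives 0/0 (the numerator vanishes to order 3).
Expand each term to order h^3: the coefficient of h^3 in 4·1/(1 - 2h) is 32 and in 4·√(1 - 2h) is -2.
Lower-order terms cancel with the polynomial part, so the numerator is (30)·h^3 + o(h^3), and the limit is (30)/(1) = 30.

30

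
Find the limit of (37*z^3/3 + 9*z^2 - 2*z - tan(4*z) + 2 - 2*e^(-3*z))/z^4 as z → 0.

-27/4

Substitution gives 0/0 (the numerator vanishes to order 4).
Expand each term to order z^4: the coefficient of z^4 in −tan(4z) is 0 and in -2·e^(-3z) is -27/4.
Lower-order terms cancel with the polynomial part, so the numerator is (-27/4)·z^4 + o(z^4), and the limit is (-27/4)/(1) = -27/4.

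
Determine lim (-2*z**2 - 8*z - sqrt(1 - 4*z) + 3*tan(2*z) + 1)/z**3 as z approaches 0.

Substitution gives 0/0 (the numerator vanishes to order 3).
Expand each term to order z^3: the coefficient of z^3 in 3·tan(2z) is 8 and in −√(1 - 4z) is 4.
Lower-order terms cancel with the polynomial part, so the numerator is (12)·z^3 + o(z^3), and the limit is (12)/(1) = 12.

12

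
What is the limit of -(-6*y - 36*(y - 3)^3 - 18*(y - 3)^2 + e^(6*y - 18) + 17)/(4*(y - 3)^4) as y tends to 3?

Direct substitution gives 0/0.
Apply L'Hôpital: lim (-36*y - 108*(y - 3)^2 + 6*e^(6*y - 18) + 102)/(-16*(y - 3)^3), still 0/0.
Apply L'Hôpital: lim (-216*y + 36*e^(6*y - 18) + 612)/(-48*(y - 3)^2), still 0/0.
Apply L'Hôpital: lim (216*e^(6*y - 18) - 216)/(288 - 96*y), still 0/0.
After 4 applications of L'Hôpital's rule the quotient is (1296*e^(6*y - 18))/(-96); substituting y = 3 gives -27/2.

-27/2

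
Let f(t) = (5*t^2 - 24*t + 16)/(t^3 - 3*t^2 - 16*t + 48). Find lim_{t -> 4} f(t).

Since t = 4 makes numerator and denominator zero, (t - 4) divides both.
Cancelling it gives (5*t - 4)/(t^2 + t - 12); now plug in t = 4 to get 2.

2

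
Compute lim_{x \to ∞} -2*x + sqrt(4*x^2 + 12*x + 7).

This has the form ∞ − ∞. Multiply and divide by the conjugate √(4*x^2 + 12*x + 7) + 2x.
That gives (12x + 7) / (√(4*x^2 + 12*x + 7) + 2x).
Divide numerator and denominator by x: the limit is 12/(2·2) = 3.

3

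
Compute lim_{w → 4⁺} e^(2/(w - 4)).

∞

As w → 4⁺, 2/(w - 4) → +∞, so e^(2/(w - 4)) → ∞.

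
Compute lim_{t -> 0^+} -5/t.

As t → 0⁺, (t) → 0⁺, so (t)^1 → 0⁺ and -5/(t)^1 → -∞.

-∞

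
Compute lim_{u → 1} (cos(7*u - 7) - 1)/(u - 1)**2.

Direct substitution gives 0/0.
Apply L'Hôpital: lim (-7*sin(7*u - 7))/(2*u - 2), still 0/0.
After 2 applications of L'Hôpital's rule the quotient is (-49*cos(7*u - 7))/(2); substituting u = 1 gives -49/2.

-49/2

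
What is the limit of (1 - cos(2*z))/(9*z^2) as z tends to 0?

Substitution gives 0/0.
Use (1 − cos u)/u² → 1/2 with u = 2z: the limit is 2²/(2·9) = 2/9.

2/9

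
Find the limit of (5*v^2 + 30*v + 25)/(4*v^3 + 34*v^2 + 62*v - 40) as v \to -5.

-10/11

Direct substitution gives 0/0, so factor. Both numerator and denominator have (v + 5) as a factor.
After cancelling, the expression reduces to (5*v + 5)/(4*v^2 + 14*v - 8).
Substituting v = -5 gives -10/11.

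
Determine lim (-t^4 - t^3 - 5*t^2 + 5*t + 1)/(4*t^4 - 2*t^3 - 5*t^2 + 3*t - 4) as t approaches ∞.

Numerator and denominator both have degree 4.
Dividing every term by t^4, all lower-order terms vanish and the limit is the ratio of leading coefficients, -1/(4) = -1/4.

-1/4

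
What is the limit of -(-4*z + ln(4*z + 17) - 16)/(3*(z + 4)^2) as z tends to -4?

8/3

Direct substitution gives 0/0.
Apply L'Hôpital: lim (-4 + 4/(4*z + 17))/(-6*z - 24), still 0/0.
After 2 applications of L'Hôpital's rule the quotient is (-16/(4*z + 17)^2)/(-6); substituting z = -4 gives 8/3.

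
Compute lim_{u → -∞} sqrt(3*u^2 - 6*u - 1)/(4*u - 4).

-√(3)/4

For large |u|, √(3*u^2 - 6*u - 1) ≈ √3·|u| and the denominator ≈ 4u.
Since u → −∞, |u| = −u, giving −√3/(4) = -√(3)/4.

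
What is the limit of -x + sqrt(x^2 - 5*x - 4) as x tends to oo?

-5/2

An ∞ − ∞ form. Rationalising with the conjugate, the difference becomes (-5x - 4) / (√(x^2 - 5*x - 4) + x).
For large x the denominator behaves like 2·x, so the quotient tends to -5/2 = -5/2.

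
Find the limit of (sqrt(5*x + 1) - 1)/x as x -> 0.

5/2

Substitution gives 0/0. Multiply numerator and denominator by the conjugate √(1 + 5x) + √1.
The numerator becomes (1 + 5x) − 1 = 5x, so the expression simplifies to 5/(√(1 + 5x) + √1).
Letting x → 0 gives 5/(2√1) = 5/2.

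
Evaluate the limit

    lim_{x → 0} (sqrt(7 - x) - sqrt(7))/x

Substitution gives 0/0. Multiply numerator and denominator by the conjugate √(7 - x) + √7.
The numerator becomes (7 - x) − 7 = -x, so the expression simplifies to -1/(√(7 - x) + √7).
Letting x → 0 gives -1/(2√7) = -√(7)/14.

-√(7)/14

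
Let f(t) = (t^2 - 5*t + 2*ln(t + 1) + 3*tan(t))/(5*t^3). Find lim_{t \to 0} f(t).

1/3

Substitution gives 0/0 (the numerator vanishes to order 3).
Expand each term to order t^3: the coefficient of t^3 in 2·ln(1 + t) is 2/3 and in 3·tan(t) is 1.
Lower-order terms cancel with the polynomial part, so the numerator is (5/3)·t^3 + o(t^3), and the limit is (5/3)/(5) = 1/3.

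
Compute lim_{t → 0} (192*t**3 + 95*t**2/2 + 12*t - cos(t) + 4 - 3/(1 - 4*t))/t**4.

-18433/24

Substitution gives 0/0; apply L'Hôpital's rule 4 times.
After differentiating numerator and denominator 4 times the quotient is (-cos(t) + 18432/(4*t - 1)^5)/(24); at t = 0 this is -18433/24.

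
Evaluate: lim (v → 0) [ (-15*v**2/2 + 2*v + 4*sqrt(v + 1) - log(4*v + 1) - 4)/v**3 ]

-253/12

Substitution gives 0/0; apply L'Hôpital's rule 3 times.
After differentiating numerator and denominator 3 times the quotient is (-128/(4*v + 1)^3 + 3/(2*(v + 1)^(5/2)))/(6); at v = 0 this is -253/12.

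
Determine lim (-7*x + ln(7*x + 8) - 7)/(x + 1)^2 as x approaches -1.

Direct substitution gives 0/0.
Apply L'Hôpital: lim (-7 + 7/(7*x + 8))/(2*x + 2), still 0/0.
After 2 applications of L'Hôpital's rule the quotient is (-49/(7*x + 8)^2)/(2); substituting x = -1 gives -49/2.

-49/2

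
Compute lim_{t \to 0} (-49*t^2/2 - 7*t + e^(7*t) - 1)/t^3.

Direct substitution gives 0/0.
Apply L'Hôpital: lim (-49*t + 7*e^(7*t) - 7)/(3*t^2), still 0/0.
Apply L'Hôpital: lim (49*e^(7*t) - 49)/(6*t), still 0/0.
After 3 applications of L'Hôpital's rule the quotient is (343*e^(7*t))/(6); substituting t = 0 gives 343/6.

343/6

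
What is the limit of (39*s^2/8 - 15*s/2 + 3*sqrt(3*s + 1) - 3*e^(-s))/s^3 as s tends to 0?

Substitution gives 0/0; apply L'Hôpital's rule 3 times.
After differentiating numerator and denominator 3 times the quotient is (3*e^(-s) + 243/(8*(3*s + 1)^(5/2)))/(6); at s = 0 this is 89/16.

89/16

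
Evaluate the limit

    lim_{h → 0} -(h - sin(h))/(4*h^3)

-1/24

Direct substitution gives 0/0.
Apply L'Hôpital: lim (1 - cos(h))/(-12*h^2), still 0/0.
Apply L'Hôpital: lim (sin(h))/(-24*h), still 0/0.
After 3 applications of L'Hôpital's rule the quotient is (cos(h))/(-24); substituting h = 0 gives -1/24.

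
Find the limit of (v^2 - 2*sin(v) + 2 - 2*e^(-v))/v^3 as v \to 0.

2/3

Substitution gives 0/0 (the numerator vanishes to order 3).
Expand each term to order v^3: the coefficient of v^3 in -2·sin(v) is 1/3 and in -2·e^(-v) is 1/3.
Lower-order terms cancel with the polynomial part, so the numerator is (2/3)·v^3 + o(v^3), and the limit is (2/3)/(1) = 2/3.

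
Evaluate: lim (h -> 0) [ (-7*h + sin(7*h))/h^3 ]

-343/6

Direct substitution gives 0/0.
Apply L'Hôpital: lim (7*cos(7*h) - 7)/(3*h^2), still 0/0.
Apply L'Hôpital: lim (-49*sin(7*h))/(6*h), still 0/0.
After 3 applications of L'Hôpital's rule the quotient is (-343*cos(7*h))/(6); substituting h = 0 gives -343/6.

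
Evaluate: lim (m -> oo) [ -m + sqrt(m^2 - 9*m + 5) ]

-9/2

An ∞ − ∞ form. Rationalising with the conjugate, the difference becomes (-9m + 5) / (√(m^2 - 9*m + 5) + m).
For large m the denominator behaves like 2·m, so the quotient tends to -9/2 = -9/2.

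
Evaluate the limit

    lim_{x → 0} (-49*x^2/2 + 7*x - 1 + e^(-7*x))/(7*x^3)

Direct substitution gives 0/0.
Apply L'Hôpital: lim (-49*x + 7 - 7*e^(-7*x))/(21*x^2), still 0/0.
Apply L'Hôpital: lim (-49 + 49*e^(-7*x))/(42*x), still 0/0.
After 3 applications of L'Hôpital's rule the quotient is (-343*e^(-7*x))/(42); substituting x = 0 gives -49/6.

-49/6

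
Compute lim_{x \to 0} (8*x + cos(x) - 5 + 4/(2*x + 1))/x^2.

31/2

Substitution gives 0/0 (the numerator vanishes to order 2).
Expand each term to order x^2: the coefficient of x^2 in cos(x) is -1/2 and in 4·1/(1 + 2x) is 16.
Lower-order terms cancel with the polynomial part, so the numerator is (31/2)·x^2 + o(x^2), and the limit is (31/2)/(1) = 31/2.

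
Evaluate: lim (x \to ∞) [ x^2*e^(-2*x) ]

Write as x^2/e^{2x}, an ∞/∞ form.
Exponential growth dominates any polynomial, so repeated L'Hôpital (or the standard result) gives 0.

0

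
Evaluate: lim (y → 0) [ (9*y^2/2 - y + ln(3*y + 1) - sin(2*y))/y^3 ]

Substitution gives 0/0 (the numerator vanishes to order 3).
Expand each term to order y^3: the coefficient of y^3 in −sin(2y) is 4/3 and in ln(1 + 3y) is 9.
Lower-order terms cancel with the polynomial part, so the numerator is (31/3)·y^3 + o(y^3), and the limit is (31/3)/(1) = 31/3.

31/3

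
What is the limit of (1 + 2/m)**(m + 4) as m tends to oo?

e^(2)

The base → 1 and the exponent → ∞: a 1^∞ form.
Take logarithms: (m + 4)·ln(1 + 2/m). Since ln(1+u) ~ u for small u, this behaves like (m)·(2/m) → 2.
So the limit is e^(2).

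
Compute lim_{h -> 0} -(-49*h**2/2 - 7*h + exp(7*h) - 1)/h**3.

Direct substitution gives 0/0.
Apply L'Hôpital: lim (-49*h + 7*e^(7*h) - 7)/(-3*h^2), still 0/0.
Apply L'Hôpital: lim (49*e^(7*h) - 49)/(-6*h), still 0/0.
After 3 applications of L'Hôpital's rule the quotient is (343*e^(7*h))/(-6); substituting h = 0 gives -343/6.

-343/6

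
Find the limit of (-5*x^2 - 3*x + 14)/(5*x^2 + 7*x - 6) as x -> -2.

-17/13

At x = -2 both the top and bottom vanish — a removable singularity. Factoring out (x + 2) from each leaves (7 - 5*x)/(5*x - 3), which at x = -2 equals -17/13.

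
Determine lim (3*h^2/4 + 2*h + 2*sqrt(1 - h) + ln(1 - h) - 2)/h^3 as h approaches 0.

Substitution gives 0/0 (the numerator vanishes to order 3).
Expand each term to order h^3: the coefficient of h^3 in ln(1 - h) is -1/3 and in 2·√(1 - h) is -1/8.
Lower-order terms cancel with the polynomial part, so the numerator is (-11/24)·h^3 + o(h^3), and the limit is (-11/24)/(1) = -11/24.

-11/24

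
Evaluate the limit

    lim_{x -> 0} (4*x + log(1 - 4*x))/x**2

Direct substitution gives 0/0.
Apply L'Hôpital: lim (4 - 4/(1 - 4*x))/(2*x), still 0/0.
After 2 applications of L'Hôpital's rule the quotient is (-16/(1 - 4*x)^2)/(2); substituting x = 0 gives -8.

-8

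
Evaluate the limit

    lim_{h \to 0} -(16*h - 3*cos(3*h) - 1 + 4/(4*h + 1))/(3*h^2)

-155/6

Substitution gives 0/0 (the numerator vanishes to order 2).
Expand each term to order h^2: the coefficient of h^2 in -3·cos(3h) is 27/2 and in 4·1/(1 + 4h) is 64.
Lower-order terms cancel with the polynomial part, so the numerator is (155/2)·h^2 + o(h^2), and the limit is (155/2)/(-3) = -155/6.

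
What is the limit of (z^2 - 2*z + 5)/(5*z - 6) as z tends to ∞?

∞

The numerator has higher degree (2 > 1); the quotient behaves like (1/(5))·z^1 for large |z|.
As z → +∞ this diverges to ∞.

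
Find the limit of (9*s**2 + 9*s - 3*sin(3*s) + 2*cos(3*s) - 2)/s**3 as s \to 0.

27/2

Substitution gives 0/0; apply L'Hôpital's rule 3 times.
After differentiating numerator and denominator 3 times the quotient is (54*sin(3*s) + 81*cos(3*s))/(6); at s = 0 this is 27/2.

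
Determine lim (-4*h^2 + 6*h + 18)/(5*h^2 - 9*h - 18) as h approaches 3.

-6/7

Direct substitution gives 0/0, so factor. Both numerator and denominator have (h - 3) as a factor.
After cancelling, the expression reduces to (-4*h - 6)/(5*h + 6).
Substituting h = 3 gives -6/7.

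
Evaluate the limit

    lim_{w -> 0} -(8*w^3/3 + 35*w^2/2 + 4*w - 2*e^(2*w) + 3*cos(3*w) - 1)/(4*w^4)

-211/96

Substitution gives 0/0; apply L'Hôpital's rule 4 times.
After differentiating numerator and denominator 4 times the quotient is (-32*e^(2*w) + 243*cos(3*w))/(-96); at w = 0 this is -211/96.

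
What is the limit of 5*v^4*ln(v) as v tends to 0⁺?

This is a 0·(−∞) form. Rewrite as 5·ln(v) / v^(−4) and apply L'Hôpital:
the derivative quotient is 5·(1/v) / (−4·v^(−5)) = (-5/4)·v^4 → 0.

0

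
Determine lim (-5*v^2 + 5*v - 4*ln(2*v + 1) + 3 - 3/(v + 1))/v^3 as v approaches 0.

Substitution gives 0/0; apply L'Hôpital's rule 3 times.
After differentiating numerator and denominator 3 times the quotient is (-64/(2*v + 1)^3 + 18/(v + 1)^4)/(6); at v = 0 this is -23/3.

-23/3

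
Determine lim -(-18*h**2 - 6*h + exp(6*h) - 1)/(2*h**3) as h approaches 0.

-18

Direct substitution gives 0/0.
Apply L'Hôpital: lim (-36*h + 6*e^(6*h) - 6)/(-6*h^2), still 0/0.
Apply L'Hôpital: lim (36*e^(6*h) - 36)/(-12*h), still 0/0.
After 3 applications of L'Hôpital's rule the quotient is (216*e^(6*h))/(-12); substituting h = 0 gives -18.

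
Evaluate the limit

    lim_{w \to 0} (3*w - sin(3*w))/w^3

9/2

Direct substitution gives 0/0.
Apply L'Hôpital: lim (3 - 3*cos(3*w))/(3*w^2), still 0/0.
Apply L'Hôpital: lim (9*sin(3*w))/(6*w), still 0/0.
After 3 applications of L'Hôpital's rule the quotient is (27*cos(3*w))/(6); substituting w = 0 gives 9/2.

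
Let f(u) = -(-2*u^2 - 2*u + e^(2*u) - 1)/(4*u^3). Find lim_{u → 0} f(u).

Direct substitution gives 0/0.
Apply L'Hôpital: lim (-4*u + 2*e^(2*u) - 2)/(-12*u^2), still 0/0.
Apply L'Hôpital: lim (4*e^(2*u) - 4)/(-24*u), still 0/0.
After 3 applications of L'Hôpital's rule the quotient is (8*e^(2*u))/(-24); substituting u = 0 gives -1/3.

-1/3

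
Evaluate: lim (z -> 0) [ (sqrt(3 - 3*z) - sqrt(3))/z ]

-√(3)/2

A 0/0 form; rationalise with √(3 - 3z) + √3. This collapses the numerator to -3z, leaving -3/(√(3 - 3z) + √3) → -3/(2√3) = -√(3)/2.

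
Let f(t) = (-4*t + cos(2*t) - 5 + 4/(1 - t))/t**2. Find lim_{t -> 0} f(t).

Substitution gives 0/0 (the numerator vanishes to order 2).
Expand each term to order t^2: the coefficient of t^2 in 4·1/(1 - t) is 4 and in cos(2t) is -2.
Lower-order terms cancel with the polynomial part, so the numerator is (2)·t^2 + o(t^2), and the limit is (2)/(1) = 2.

2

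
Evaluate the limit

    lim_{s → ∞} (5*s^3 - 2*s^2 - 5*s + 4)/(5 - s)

The numerator has higher degree (3 > 1); the quotient behaves like (5/(-1))·s^2 for large |s|.
As s → +∞ this diverges to -∞.

-∞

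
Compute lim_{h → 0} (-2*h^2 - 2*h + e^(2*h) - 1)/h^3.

Direct substitution gives 0/0.
Apply L'Hôpital: lim (-4*h + 2*e^(2*h) - 2)/(3*h^2), still 0/0.
Apply L'Hôpital: lim (4*e^(2*h) - 4)/(6*h), still 0/0.
After 3 applications of L'Hôpital's rule the quotient is (8*e^(2*h))/(6); substituting h = 0 gives 4/3.

4/3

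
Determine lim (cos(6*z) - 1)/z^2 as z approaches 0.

Direct substitution gives 0/0.
Apply L'Hôpital: lim (-6*sin(6*z))/(2*z), still 0/0.
After 2 applications of L'Hôpital's rule the quotient is (-36*cos(6*z))/(2); substituting z = 0 gives -18.

-18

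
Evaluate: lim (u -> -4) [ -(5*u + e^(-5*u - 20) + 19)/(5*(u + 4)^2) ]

-5/2

Direct substitution gives 0/0.
Apply L'Hôpital: lim (5 - 5*e^(-5*u - 20))/(-10*u - 40), still 0/0.
After 2 applications of L'Hôpital's rule the quotient is (25*e^(-5*u - 20))/(-10); substituting u = -4 gives -5/2.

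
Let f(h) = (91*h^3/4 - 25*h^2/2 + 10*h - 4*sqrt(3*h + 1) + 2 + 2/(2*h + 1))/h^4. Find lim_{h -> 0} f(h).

1429/32

Substitution gives 0/0; apply L'Hôpital's rule 4 times.
After differentiating numerator and denominator 4 times the quotient is (1215/(4*(3*h + 1)^(7/2)) + 768/(2*h + 1)^5)/(24); at h = 0 this is 1429/32.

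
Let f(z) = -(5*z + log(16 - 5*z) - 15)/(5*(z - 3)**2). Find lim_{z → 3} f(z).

5/2

Direct substitution gives 0/0.
Apply L'Hôpital: lim (5 - 5/(16 - 5*z))/(30 - 10*z), still 0/0.
After 2 applications of L'Hôpital's rule the quotient is (-25/(16 - 5*z)^2)/(-10); substituting z = 3 gives 5/2.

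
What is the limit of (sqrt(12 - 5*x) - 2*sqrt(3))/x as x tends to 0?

A 0/0 form; rationalise with √(12 - 5x) + √12. This collapses the numerator to -5x, leaving -5/(√(12 - 5x) + √12) → -5/(2√12) = -5*√(3)/12.

-5*√(3)/12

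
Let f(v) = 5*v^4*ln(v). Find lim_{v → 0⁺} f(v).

0

This is a 0·(−∞) form. Rewrite as 5·ln(v) / v^(−4) and apply L'Hôpital:
the derivative quotient is 5·(1/v) / (−4·v^(−5)) = (-5/4)·v^4 → 0.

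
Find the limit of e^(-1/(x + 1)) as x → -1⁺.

As x → -1⁺, -1/(x + 1) → −∞, so e^(-1/(x + 1)) → 0.

0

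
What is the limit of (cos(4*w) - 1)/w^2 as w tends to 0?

Direct substitution gives 0/0.
Apply L'Hôpital: lim (-4*sin(4*w))/(2*w), still 0/0.
After 2 applications of L'Hôpital's rule the quotient is (-16*cos(4*w))/(2); substituting w = 0 gives -8.

-8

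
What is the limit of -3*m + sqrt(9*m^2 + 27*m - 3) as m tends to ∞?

An ∞ − ∞ form. Rationalising with the conjugate, the difference becomes (27m - 3) / (√(9*m^2 + 27*m - 3) + 3m).
For large m the denominator behaves like 2·3m, so the quotient tends to 27/6 = 9/2.

9/2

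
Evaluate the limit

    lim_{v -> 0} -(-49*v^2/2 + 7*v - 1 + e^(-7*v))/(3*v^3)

Direct substitution gives 0/0.
Apply L'Hôpital: lim (-49*v + 7 - 7*e^(-7*v))/(-9*v^2), still 0/0.
Apply L'Hôpital: lim (-49 + 49*e^(-7*v))/(-18*v), still 0/0.
After 3 applications of L'Hôpital's rule the quotient is (-343*e^(-7*v))/(-18); substituting v = 0 gives 343/18.

343/18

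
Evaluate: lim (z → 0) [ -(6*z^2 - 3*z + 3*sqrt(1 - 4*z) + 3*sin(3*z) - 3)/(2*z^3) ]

51/4

Substitution gives 0/0 (the numerator vanishes to order 3).
Expand each term to order z^3: the coefficient of z^3 in 3·√(1 - 4z) is -12 and in 3·sin(3z) is -27/2.
Lower-order terms cancel with the polynomial part, so the numerator is (-51/2)·z^3 + o(z^3), and the limit is (-51/2)/(-2) = 51/4.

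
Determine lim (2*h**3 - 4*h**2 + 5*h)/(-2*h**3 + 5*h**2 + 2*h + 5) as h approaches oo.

-1

Numerator and denominator both have degree 3.
Dividing every term by h^3, all lower-order terms vanish and the limit is the ratio of leading coefficients, 2/(-2) = -1.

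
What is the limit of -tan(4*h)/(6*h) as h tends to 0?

-2/3

Substitution gives 0/0.
Since tan(u)/u → 1 as u → 0, tan(4h)/(4h) → 1 and the limit is 4/(-6) = -2/3.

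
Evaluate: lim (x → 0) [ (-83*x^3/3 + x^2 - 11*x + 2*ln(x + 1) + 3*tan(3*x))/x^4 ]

-1/2

Substitution gives 0/0 (the numerator vanishes to order 4).
Expand each term to order x^4: the coefficient of x^4 in 2·ln(1 + x) is -1/2 and in 3·tan(3x) is 0.
Lower-order terms cancel with the polynomial part, so the numerator is (-1/2)·x^4 + o(x^4), and the limit is (-1/2)/(1) = -1/2.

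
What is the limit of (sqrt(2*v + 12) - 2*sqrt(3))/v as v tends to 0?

Substitution gives 0/0. Multiply numerator and denominator by the conjugate √(12 + 2v) + √12.
The numerator becomes (12 + 2v) − 12 = 2v, so the expression simplifies to 2/(√(12 + 2v) + √12).
Letting v → 0 gives 2/(2√12) = √(3)/6.

√(3)/6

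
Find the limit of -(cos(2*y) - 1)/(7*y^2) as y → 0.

2/7

Direct substitution gives 0/0.
Apply L'Hôpital: lim (-2*sin(2*y))/(-14*y), still 0/0.
After 2 applications of L'Hôpital's rule the quotient is (-4*cos(2*y))/(-14); substituting y = 0 gives 2/7.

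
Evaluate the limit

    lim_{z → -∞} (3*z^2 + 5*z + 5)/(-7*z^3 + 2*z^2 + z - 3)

0

The denominator has degree 3 and the numerator degree 2. Dividing numerator and denominator by z^3 sends every term to 0 except the leading denominator term, so the limit is 0.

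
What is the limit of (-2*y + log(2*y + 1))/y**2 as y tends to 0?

Direct substitution gives 0/0.
Apply L'Hôpital: lim (-2 + 2/(2*y + 1))/(2*y), still 0/0.
After 2 applications of L'Hôpital's rule the quotient is (-4/(2*y + 1)^2)/(2); substituting y = 0 gives -2.

-2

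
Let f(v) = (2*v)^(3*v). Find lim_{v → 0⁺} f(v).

1

Base → 0⁺ and exponent → 0⁺: a 0^0 form.
Take logs: 3v·ln(2v). This is 0·(−∞); rewriting as ln(2v)/(1/(3v)) and applying L'Hôpital gives 0.
Hence the limit is e^0 = 1.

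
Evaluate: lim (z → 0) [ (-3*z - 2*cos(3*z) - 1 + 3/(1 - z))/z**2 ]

12

Substitution gives 0/0 (the numerator vanishes to order 2).
Expand each term to order z^2: the coefficient of z^2 in -2·cos(3z) is 9 and in 3·1/(1 - z) is 3.
Lower-order terms cancel with the polynomial part, so the numerator is (12)·z^2 + o(z^2), and the limit is (12)/(1) = 12.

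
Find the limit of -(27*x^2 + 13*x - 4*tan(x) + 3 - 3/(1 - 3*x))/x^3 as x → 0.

Substitution gives 0/0 (the numerator vanishes to order 3).
Expand each term to order x^3: the coefficient of x^3 in -4·tan(x) is -4/3 and in -3·1/(1 - 3x) is -81.
Lower-order terms cancel with the polynomial part, so the numerator is (-247/3)·x^3 + o(x^3), and the limit is (-247/3)/(-1) = 247/3.

247/3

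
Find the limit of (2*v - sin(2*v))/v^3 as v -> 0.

Direct substitution gives 0/0.
Apply L'Hôpital: lim (2 - 2*cos(2*v))/(3*v^2), still 0/0.
Apply L'Hôpital: lim (4*sin(2*v))/(6*v), still 0/0.
After 3 applications of L'Hôpital's rule the quotient is (8*cos(2*v))/(6); substituting v = 0 gives 4/3.

4/3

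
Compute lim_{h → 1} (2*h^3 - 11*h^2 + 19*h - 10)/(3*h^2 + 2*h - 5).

3/8

At h = 1 both the top and bottom vanish — a removable singularity. Factoring out (h - 1) from each leaves (2*h^2 - 9*h + 10)/(3*h + 5), which at h = 1 equals 3/8.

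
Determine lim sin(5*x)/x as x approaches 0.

5

Substitution gives 0/0.
Write it as (5)·sin(5x)/(5x); since sin(u)/u → 1, the limit is 5.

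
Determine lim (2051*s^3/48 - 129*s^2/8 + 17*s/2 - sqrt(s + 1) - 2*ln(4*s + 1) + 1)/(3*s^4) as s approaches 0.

5463/128

Substitution gives 0/0 (the numerator vanishes to order 4).
Expand each term to order s^4: the coefficient of s^4 in -2·ln(1 + 4s) is 128 and in −√(1 + s) is 5/128.
Lower-order terms cancel with the polynomial part, so the numerator is (16389/128)·s^4 + o(s^4), and the limit is (16389/128)/(3) = 5463/128.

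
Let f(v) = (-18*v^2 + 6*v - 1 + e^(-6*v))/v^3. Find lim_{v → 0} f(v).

Direct substitution gives 0/0.
Apply L'Hôpital: lim (-36*v + 6 - 6*e^(-6*v))/(3*v^2), still 0/0.
Apply L'Hôpital: lim (-36 + 36*e^(-6*v))/(6*v), still 0/0.
After 3 applications of L'Hôpital's rule the quotient is (-216*e^(-6*v))/(6); substituting v = 0 gives -36.

-36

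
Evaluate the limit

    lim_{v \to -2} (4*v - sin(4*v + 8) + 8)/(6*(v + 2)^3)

16/9

Direct substitution gives 0/0.
Apply L'Hôpital: lim (4 - 4*cos(4*v + 8))/(18*(v + 2)^2), still 0/0.
Apply L'Hôpital: lim (16*sin(4*v + 8))/(36*v + 72), still 0/0.
After 3 applications of L'Hôpital's rule the quotient is (64*cos(4*v + 8))/(36); substituting v = -2 gives 16/9.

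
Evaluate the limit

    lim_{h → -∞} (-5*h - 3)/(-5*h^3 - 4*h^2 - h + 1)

0

The denominator has degree 3 and the numerator degree 1. Dividing numerator and denominator by h^3 sends every term to 0 except the leading denominator term, so the limit is 0.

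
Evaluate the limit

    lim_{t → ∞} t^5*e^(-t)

0

Write as t^5/e^{1t}, an ∞/∞ form.
Exponential growth dominates any polynomial, so repeated L'Hôpital (or the standard result) gives 0.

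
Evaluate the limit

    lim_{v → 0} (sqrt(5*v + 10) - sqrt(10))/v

√(10)/4

A 0/0 form; rationalise with √(10 + 5v) + √10. This collapses the numerator to 5v, leaving 5/(√(10 + 5v) + √10) → 5/(2√10) = √(10)/4.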